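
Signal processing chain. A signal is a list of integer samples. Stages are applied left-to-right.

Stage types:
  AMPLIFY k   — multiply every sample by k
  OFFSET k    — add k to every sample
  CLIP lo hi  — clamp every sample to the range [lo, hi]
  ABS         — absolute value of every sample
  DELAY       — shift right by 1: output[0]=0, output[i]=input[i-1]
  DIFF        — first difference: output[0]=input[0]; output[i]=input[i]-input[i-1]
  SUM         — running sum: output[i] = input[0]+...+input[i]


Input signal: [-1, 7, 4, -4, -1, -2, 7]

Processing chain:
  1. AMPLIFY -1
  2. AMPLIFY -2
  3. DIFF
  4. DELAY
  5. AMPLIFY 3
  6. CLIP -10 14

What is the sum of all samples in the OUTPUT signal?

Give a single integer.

Answer: -4

Derivation:
Input: [-1, 7, 4, -4, -1, -2, 7]
Stage 1 (AMPLIFY -1): -1*-1=1, 7*-1=-7, 4*-1=-4, -4*-1=4, -1*-1=1, -2*-1=2, 7*-1=-7 -> [1, -7, -4, 4, 1, 2, -7]
Stage 2 (AMPLIFY -2): 1*-2=-2, -7*-2=14, -4*-2=8, 4*-2=-8, 1*-2=-2, 2*-2=-4, -7*-2=14 -> [-2, 14, 8, -8, -2, -4, 14]
Stage 3 (DIFF): s[0]=-2, 14--2=16, 8-14=-6, -8-8=-16, -2--8=6, -4--2=-2, 14--4=18 -> [-2, 16, -6, -16, 6, -2, 18]
Stage 4 (DELAY): [0, -2, 16, -6, -16, 6, -2] = [0, -2, 16, -6, -16, 6, -2] -> [0, -2, 16, -6, -16, 6, -2]
Stage 5 (AMPLIFY 3): 0*3=0, -2*3=-6, 16*3=48, -6*3=-18, -16*3=-48, 6*3=18, -2*3=-6 -> [0, -6, 48, -18, -48, 18, -6]
Stage 6 (CLIP -10 14): clip(0,-10,14)=0, clip(-6,-10,14)=-6, clip(48,-10,14)=14, clip(-18,-10,14)=-10, clip(-48,-10,14)=-10, clip(18,-10,14)=14, clip(-6,-10,14)=-6 -> [0, -6, 14, -10, -10, 14, -6]
Output sum: -4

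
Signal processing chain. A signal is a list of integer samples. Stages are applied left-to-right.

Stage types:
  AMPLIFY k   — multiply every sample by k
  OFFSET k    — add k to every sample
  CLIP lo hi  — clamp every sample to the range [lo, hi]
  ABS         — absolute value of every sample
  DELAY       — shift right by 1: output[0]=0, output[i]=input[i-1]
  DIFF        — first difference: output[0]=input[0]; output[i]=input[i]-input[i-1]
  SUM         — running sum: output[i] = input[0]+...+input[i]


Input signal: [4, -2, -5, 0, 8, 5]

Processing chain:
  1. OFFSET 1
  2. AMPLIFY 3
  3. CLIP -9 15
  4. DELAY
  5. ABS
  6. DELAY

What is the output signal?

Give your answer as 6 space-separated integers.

Answer: 0 0 15 3 9 3

Derivation:
Input: [4, -2, -5, 0, 8, 5]
Stage 1 (OFFSET 1): 4+1=5, -2+1=-1, -5+1=-4, 0+1=1, 8+1=9, 5+1=6 -> [5, -1, -4, 1, 9, 6]
Stage 2 (AMPLIFY 3): 5*3=15, -1*3=-3, -4*3=-12, 1*3=3, 9*3=27, 6*3=18 -> [15, -3, -12, 3, 27, 18]
Stage 3 (CLIP -9 15): clip(15,-9,15)=15, clip(-3,-9,15)=-3, clip(-12,-9,15)=-9, clip(3,-9,15)=3, clip(27,-9,15)=15, clip(18,-9,15)=15 -> [15, -3, -9, 3, 15, 15]
Stage 4 (DELAY): [0, 15, -3, -9, 3, 15] = [0, 15, -3, -9, 3, 15] -> [0, 15, -3, -9, 3, 15]
Stage 5 (ABS): |0|=0, |15|=15, |-3|=3, |-9|=9, |3|=3, |15|=15 -> [0, 15, 3, 9, 3, 15]
Stage 6 (DELAY): [0, 0, 15, 3, 9, 3] = [0, 0, 15, 3, 9, 3] -> [0, 0, 15, 3, 9, 3]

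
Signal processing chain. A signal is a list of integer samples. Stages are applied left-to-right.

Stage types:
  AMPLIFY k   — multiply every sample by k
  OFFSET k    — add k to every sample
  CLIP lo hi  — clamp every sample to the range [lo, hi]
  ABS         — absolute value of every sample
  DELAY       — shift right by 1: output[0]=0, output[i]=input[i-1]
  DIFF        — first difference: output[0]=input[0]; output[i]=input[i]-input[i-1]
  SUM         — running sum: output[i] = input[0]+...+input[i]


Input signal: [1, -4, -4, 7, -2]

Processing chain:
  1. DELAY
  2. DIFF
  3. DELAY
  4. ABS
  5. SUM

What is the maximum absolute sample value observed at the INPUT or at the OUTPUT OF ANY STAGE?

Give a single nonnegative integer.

Input: [1, -4, -4, 7, -2] (max |s|=7)
Stage 1 (DELAY): [0, 1, -4, -4, 7] = [0, 1, -4, -4, 7] -> [0, 1, -4, -4, 7] (max |s|=7)
Stage 2 (DIFF): s[0]=0, 1-0=1, -4-1=-5, -4--4=0, 7--4=11 -> [0, 1, -5, 0, 11] (max |s|=11)
Stage 3 (DELAY): [0, 0, 1, -5, 0] = [0, 0, 1, -5, 0] -> [0, 0, 1, -5, 0] (max |s|=5)
Stage 4 (ABS): |0|=0, |0|=0, |1|=1, |-5|=5, |0|=0 -> [0, 0, 1, 5, 0] (max |s|=5)
Stage 5 (SUM): sum[0..0]=0, sum[0..1]=0, sum[0..2]=1, sum[0..3]=6, sum[0..4]=6 -> [0, 0, 1, 6, 6] (max |s|=6)
Overall max amplitude: 11

Answer: 11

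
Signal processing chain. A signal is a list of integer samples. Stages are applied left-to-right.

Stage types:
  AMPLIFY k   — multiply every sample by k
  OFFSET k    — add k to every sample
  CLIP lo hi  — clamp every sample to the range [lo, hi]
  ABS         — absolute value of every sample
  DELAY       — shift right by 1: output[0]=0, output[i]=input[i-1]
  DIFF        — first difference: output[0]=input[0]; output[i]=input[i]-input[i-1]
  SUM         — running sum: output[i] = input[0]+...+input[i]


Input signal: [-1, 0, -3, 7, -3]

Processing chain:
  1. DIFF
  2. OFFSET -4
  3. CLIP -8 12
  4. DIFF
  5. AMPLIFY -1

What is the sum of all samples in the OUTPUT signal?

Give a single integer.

Input: [-1, 0, -3, 7, -3]
Stage 1 (DIFF): s[0]=-1, 0--1=1, -3-0=-3, 7--3=10, -3-7=-10 -> [-1, 1, -3, 10, -10]
Stage 2 (OFFSET -4): -1+-4=-5, 1+-4=-3, -3+-4=-7, 10+-4=6, -10+-4=-14 -> [-5, -3, -7, 6, -14]
Stage 3 (CLIP -8 12): clip(-5,-8,12)=-5, clip(-3,-8,12)=-3, clip(-7,-8,12)=-7, clip(6,-8,12)=6, clip(-14,-8,12)=-8 -> [-5, -3, -7, 6, -8]
Stage 4 (DIFF): s[0]=-5, -3--5=2, -7--3=-4, 6--7=13, -8-6=-14 -> [-5, 2, -4, 13, -14]
Stage 5 (AMPLIFY -1): -5*-1=5, 2*-1=-2, -4*-1=4, 13*-1=-13, -14*-1=14 -> [5, -2, 4, -13, 14]
Output sum: 8

Answer: 8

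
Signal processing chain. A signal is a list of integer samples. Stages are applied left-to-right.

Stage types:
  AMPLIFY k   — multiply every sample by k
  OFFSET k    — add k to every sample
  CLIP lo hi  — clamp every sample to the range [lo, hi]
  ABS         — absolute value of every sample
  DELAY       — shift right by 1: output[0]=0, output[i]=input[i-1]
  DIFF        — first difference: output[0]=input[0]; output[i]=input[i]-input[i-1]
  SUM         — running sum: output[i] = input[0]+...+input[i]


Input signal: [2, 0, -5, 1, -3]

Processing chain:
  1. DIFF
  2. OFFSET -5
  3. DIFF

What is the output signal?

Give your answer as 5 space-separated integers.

Answer: -3 -4 -3 11 -10

Derivation:
Input: [2, 0, -5, 1, -3]
Stage 1 (DIFF): s[0]=2, 0-2=-2, -5-0=-5, 1--5=6, -3-1=-4 -> [2, -2, -5, 6, -4]
Stage 2 (OFFSET -5): 2+-5=-3, -2+-5=-7, -5+-5=-10, 6+-5=1, -4+-5=-9 -> [-3, -7, -10, 1, -9]
Stage 3 (DIFF): s[0]=-3, -7--3=-4, -10--7=-3, 1--10=11, -9-1=-10 -> [-3, -4, -3, 11, -10]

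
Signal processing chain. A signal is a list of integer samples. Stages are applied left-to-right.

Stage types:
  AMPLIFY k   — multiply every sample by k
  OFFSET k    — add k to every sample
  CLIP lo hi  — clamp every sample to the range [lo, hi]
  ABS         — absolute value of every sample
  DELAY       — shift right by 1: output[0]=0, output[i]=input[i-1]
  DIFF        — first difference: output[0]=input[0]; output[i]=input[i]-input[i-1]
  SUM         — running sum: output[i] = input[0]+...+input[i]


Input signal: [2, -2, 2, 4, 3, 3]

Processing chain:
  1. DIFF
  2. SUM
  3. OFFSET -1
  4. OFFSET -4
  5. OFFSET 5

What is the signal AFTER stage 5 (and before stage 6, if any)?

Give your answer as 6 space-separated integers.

Input: [2, -2, 2, 4, 3, 3]
Stage 1 (DIFF): s[0]=2, -2-2=-4, 2--2=4, 4-2=2, 3-4=-1, 3-3=0 -> [2, -4, 4, 2, -1, 0]
Stage 2 (SUM): sum[0..0]=2, sum[0..1]=-2, sum[0..2]=2, sum[0..3]=4, sum[0..4]=3, sum[0..5]=3 -> [2, -2, 2, 4, 3, 3]
Stage 3 (OFFSET -1): 2+-1=1, -2+-1=-3, 2+-1=1, 4+-1=3, 3+-1=2, 3+-1=2 -> [1, -3, 1, 3, 2, 2]
Stage 4 (OFFSET -4): 1+-4=-3, -3+-4=-7, 1+-4=-3, 3+-4=-1, 2+-4=-2, 2+-4=-2 -> [-3, -7, -3, -1, -2, -2]
Stage 5 (OFFSET 5): -3+5=2, -7+5=-2, -3+5=2, -1+5=4, -2+5=3, -2+5=3 -> [2, -2, 2, 4, 3, 3]

Answer: 2 -2 2 4 3 3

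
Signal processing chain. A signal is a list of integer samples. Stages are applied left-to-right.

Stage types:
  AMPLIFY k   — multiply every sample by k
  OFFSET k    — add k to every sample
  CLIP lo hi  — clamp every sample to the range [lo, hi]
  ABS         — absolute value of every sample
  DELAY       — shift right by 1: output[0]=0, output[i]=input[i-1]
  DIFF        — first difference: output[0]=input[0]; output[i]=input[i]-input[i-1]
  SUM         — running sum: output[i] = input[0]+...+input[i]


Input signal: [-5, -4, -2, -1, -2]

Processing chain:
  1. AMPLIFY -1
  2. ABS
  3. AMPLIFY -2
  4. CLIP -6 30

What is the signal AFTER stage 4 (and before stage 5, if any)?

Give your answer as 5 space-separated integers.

Input: [-5, -4, -2, -1, -2]
Stage 1 (AMPLIFY -1): -5*-1=5, -4*-1=4, -2*-1=2, -1*-1=1, -2*-1=2 -> [5, 4, 2, 1, 2]
Stage 2 (ABS): |5|=5, |4|=4, |2|=2, |1|=1, |2|=2 -> [5, 4, 2, 1, 2]
Stage 3 (AMPLIFY -2): 5*-2=-10, 4*-2=-8, 2*-2=-4, 1*-2=-2, 2*-2=-4 -> [-10, -8, -4, -2, -4]
Stage 4 (CLIP -6 30): clip(-10,-6,30)=-6, clip(-8,-6,30)=-6, clip(-4,-6,30)=-4, clip(-2,-6,30)=-2, clip(-4,-6,30)=-4 -> [-6, -6, -4, -2, -4]

Answer: -6 -6 -4 -2 -4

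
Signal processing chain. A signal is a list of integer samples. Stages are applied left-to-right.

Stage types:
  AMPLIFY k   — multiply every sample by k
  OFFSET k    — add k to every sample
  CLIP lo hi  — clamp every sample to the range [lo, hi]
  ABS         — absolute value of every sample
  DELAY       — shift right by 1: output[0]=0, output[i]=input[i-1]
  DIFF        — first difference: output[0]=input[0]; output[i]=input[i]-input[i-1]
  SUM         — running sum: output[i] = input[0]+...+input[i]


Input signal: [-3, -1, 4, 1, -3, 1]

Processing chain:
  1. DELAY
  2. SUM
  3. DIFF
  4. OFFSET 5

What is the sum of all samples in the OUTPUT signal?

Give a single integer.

Input: [-3, -1, 4, 1, -3, 1]
Stage 1 (DELAY): [0, -3, -1, 4, 1, -3] = [0, -3, -1, 4, 1, -3] -> [0, -3, -1, 4, 1, -3]
Stage 2 (SUM): sum[0..0]=0, sum[0..1]=-3, sum[0..2]=-4, sum[0..3]=0, sum[0..4]=1, sum[0..5]=-2 -> [0, -3, -4, 0, 1, -2]
Stage 3 (DIFF): s[0]=0, -3-0=-3, -4--3=-1, 0--4=4, 1-0=1, -2-1=-3 -> [0, -3, -1, 4, 1, -3]
Stage 4 (OFFSET 5): 0+5=5, -3+5=2, -1+5=4, 4+5=9, 1+5=6, -3+5=2 -> [5, 2, 4, 9, 6, 2]
Output sum: 28

Answer: 28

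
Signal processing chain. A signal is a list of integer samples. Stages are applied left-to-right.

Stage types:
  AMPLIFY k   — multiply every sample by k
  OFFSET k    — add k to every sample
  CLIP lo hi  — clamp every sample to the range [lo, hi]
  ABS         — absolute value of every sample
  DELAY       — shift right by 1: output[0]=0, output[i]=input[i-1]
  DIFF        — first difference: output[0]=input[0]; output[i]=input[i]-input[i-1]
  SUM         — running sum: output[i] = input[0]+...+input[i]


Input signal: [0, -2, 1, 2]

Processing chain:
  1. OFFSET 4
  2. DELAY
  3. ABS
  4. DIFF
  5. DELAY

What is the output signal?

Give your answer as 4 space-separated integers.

Input: [0, -2, 1, 2]
Stage 1 (OFFSET 4): 0+4=4, -2+4=2, 1+4=5, 2+4=6 -> [4, 2, 5, 6]
Stage 2 (DELAY): [0, 4, 2, 5] = [0, 4, 2, 5] -> [0, 4, 2, 5]
Stage 3 (ABS): |0|=0, |4|=4, |2|=2, |5|=5 -> [0, 4, 2, 5]
Stage 4 (DIFF): s[0]=0, 4-0=4, 2-4=-2, 5-2=3 -> [0, 4, -2, 3]
Stage 5 (DELAY): [0, 0, 4, -2] = [0, 0, 4, -2] -> [0, 0, 4, -2]

Answer: 0 0 4 -2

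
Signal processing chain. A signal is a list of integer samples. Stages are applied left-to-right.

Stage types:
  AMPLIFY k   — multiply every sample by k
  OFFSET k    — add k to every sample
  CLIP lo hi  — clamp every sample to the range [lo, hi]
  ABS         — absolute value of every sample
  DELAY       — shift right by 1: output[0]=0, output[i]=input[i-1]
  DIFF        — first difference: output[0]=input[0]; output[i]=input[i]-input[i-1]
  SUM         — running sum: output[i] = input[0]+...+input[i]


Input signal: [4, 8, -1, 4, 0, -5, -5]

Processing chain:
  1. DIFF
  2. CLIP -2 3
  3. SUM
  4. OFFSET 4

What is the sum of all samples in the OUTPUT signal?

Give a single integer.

Answer: 59

Derivation:
Input: [4, 8, -1, 4, 0, -5, -5]
Stage 1 (DIFF): s[0]=4, 8-4=4, -1-8=-9, 4--1=5, 0-4=-4, -5-0=-5, -5--5=0 -> [4, 4, -9, 5, -4, -5, 0]
Stage 2 (CLIP -2 3): clip(4,-2,3)=3, clip(4,-2,3)=3, clip(-9,-2,3)=-2, clip(5,-2,3)=3, clip(-4,-2,3)=-2, clip(-5,-2,3)=-2, clip(0,-2,3)=0 -> [3, 3, -2, 3, -2, -2, 0]
Stage 3 (SUM): sum[0..0]=3, sum[0..1]=6, sum[0..2]=4, sum[0..3]=7, sum[0..4]=5, sum[0..5]=3, sum[0..6]=3 -> [3, 6, 4, 7, 5, 3, 3]
Stage 4 (OFFSET 4): 3+4=7, 6+4=10, 4+4=8, 7+4=11, 5+4=9, 3+4=7, 3+4=7 -> [7, 10, 8, 11, 9, 7, 7]
Output sum: 59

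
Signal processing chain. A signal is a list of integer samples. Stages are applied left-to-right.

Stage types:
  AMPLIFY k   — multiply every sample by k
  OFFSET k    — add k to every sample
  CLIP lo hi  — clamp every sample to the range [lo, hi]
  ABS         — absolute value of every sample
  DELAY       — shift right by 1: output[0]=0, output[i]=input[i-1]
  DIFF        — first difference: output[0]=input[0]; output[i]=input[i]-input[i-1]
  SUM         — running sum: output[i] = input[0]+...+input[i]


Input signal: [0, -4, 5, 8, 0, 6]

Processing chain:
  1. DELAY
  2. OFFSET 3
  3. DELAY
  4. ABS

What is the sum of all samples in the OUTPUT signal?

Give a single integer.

Input: [0, -4, 5, 8, 0, 6]
Stage 1 (DELAY): [0, 0, -4, 5, 8, 0] = [0, 0, -4, 5, 8, 0] -> [0, 0, -4, 5, 8, 0]
Stage 2 (OFFSET 3): 0+3=3, 0+3=3, -4+3=-1, 5+3=8, 8+3=11, 0+3=3 -> [3, 3, -1, 8, 11, 3]
Stage 3 (DELAY): [0, 3, 3, -1, 8, 11] = [0, 3, 3, -1, 8, 11] -> [0, 3, 3, -1, 8, 11]
Stage 4 (ABS): |0|=0, |3|=3, |3|=3, |-1|=1, |8|=8, |11|=11 -> [0, 3, 3, 1, 8, 11]
Output sum: 26

Answer: 26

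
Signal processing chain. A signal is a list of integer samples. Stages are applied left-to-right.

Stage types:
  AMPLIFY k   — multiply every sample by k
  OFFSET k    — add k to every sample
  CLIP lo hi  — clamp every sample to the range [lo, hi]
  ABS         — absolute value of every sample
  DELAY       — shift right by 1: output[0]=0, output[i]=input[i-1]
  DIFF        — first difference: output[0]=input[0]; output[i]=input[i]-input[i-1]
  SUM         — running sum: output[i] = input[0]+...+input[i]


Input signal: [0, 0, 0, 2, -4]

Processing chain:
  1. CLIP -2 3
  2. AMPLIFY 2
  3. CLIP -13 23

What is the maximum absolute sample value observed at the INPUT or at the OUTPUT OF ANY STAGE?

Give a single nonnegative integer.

Answer: 4

Derivation:
Input: [0, 0, 0, 2, -4] (max |s|=4)
Stage 1 (CLIP -2 3): clip(0,-2,3)=0, clip(0,-2,3)=0, clip(0,-2,3)=0, clip(2,-2,3)=2, clip(-4,-2,3)=-2 -> [0, 0, 0, 2, -2] (max |s|=2)
Stage 2 (AMPLIFY 2): 0*2=0, 0*2=0, 0*2=0, 2*2=4, -2*2=-4 -> [0, 0, 0, 4, -4] (max |s|=4)
Stage 3 (CLIP -13 23): clip(0,-13,23)=0, clip(0,-13,23)=0, clip(0,-13,23)=0, clip(4,-13,23)=4, clip(-4,-13,23)=-4 -> [0, 0, 0, 4, -4] (max |s|=4)
Overall max amplitude: 4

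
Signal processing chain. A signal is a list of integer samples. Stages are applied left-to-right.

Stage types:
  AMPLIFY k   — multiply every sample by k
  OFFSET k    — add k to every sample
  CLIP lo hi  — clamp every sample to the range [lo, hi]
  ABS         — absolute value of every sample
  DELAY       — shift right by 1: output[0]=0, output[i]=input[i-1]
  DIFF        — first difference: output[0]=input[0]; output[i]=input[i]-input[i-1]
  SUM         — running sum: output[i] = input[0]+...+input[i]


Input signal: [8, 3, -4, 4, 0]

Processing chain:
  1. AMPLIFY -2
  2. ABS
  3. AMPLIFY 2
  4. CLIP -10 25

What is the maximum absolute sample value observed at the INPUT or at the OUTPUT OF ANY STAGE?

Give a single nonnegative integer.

Input: [8, 3, -4, 4, 0] (max |s|=8)
Stage 1 (AMPLIFY -2): 8*-2=-16, 3*-2=-6, -4*-2=8, 4*-2=-8, 0*-2=0 -> [-16, -6, 8, -8, 0] (max |s|=16)
Stage 2 (ABS): |-16|=16, |-6|=6, |8|=8, |-8|=8, |0|=0 -> [16, 6, 8, 8, 0] (max |s|=16)
Stage 3 (AMPLIFY 2): 16*2=32, 6*2=12, 8*2=16, 8*2=16, 0*2=0 -> [32, 12, 16, 16, 0] (max |s|=32)
Stage 4 (CLIP -10 25): clip(32,-10,25)=25, clip(12,-10,25)=12, clip(16,-10,25)=16, clip(16,-10,25)=16, clip(0,-10,25)=0 -> [25, 12, 16, 16, 0] (max |s|=25)
Overall max amplitude: 32

Answer: 32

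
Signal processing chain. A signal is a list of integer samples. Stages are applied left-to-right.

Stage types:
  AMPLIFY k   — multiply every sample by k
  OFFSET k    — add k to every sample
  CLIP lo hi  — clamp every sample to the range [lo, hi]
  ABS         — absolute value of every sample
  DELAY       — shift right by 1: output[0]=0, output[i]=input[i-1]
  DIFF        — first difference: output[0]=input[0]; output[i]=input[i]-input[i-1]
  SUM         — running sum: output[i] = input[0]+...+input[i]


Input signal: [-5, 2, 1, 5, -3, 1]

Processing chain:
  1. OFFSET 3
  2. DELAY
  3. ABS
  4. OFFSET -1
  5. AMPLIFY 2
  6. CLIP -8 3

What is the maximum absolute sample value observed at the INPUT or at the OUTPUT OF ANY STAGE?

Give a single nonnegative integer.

Answer: 14

Derivation:
Input: [-5, 2, 1, 5, -3, 1] (max |s|=5)
Stage 1 (OFFSET 3): -5+3=-2, 2+3=5, 1+3=4, 5+3=8, -3+3=0, 1+3=4 -> [-2, 5, 4, 8, 0, 4] (max |s|=8)
Stage 2 (DELAY): [0, -2, 5, 4, 8, 0] = [0, -2, 5, 4, 8, 0] -> [0, -2, 5, 4, 8, 0] (max |s|=8)
Stage 3 (ABS): |0|=0, |-2|=2, |5|=5, |4|=4, |8|=8, |0|=0 -> [0, 2, 5, 4, 8, 0] (max |s|=8)
Stage 4 (OFFSET -1): 0+-1=-1, 2+-1=1, 5+-1=4, 4+-1=3, 8+-1=7, 0+-1=-1 -> [-1, 1, 4, 3, 7, -1] (max |s|=7)
Stage 5 (AMPLIFY 2): -1*2=-2, 1*2=2, 4*2=8, 3*2=6, 7*2=14, -1*2=-2 -> [-2, 2, 8, 6, 14, -2] (max |s|=14)
Stage 6 (CLIP -8 3): clip(-2,-8,3)=-2, clip(2,-8,3)=2, clip(8,-8,3)=3, clip(6,-8,3)=3, clip(14,-8,3)=3, clip(-2,-8,3)=-2 -> [-2, 2, 3, 3, 3, -2] (max |s|=3)
Overall max amplitude: 14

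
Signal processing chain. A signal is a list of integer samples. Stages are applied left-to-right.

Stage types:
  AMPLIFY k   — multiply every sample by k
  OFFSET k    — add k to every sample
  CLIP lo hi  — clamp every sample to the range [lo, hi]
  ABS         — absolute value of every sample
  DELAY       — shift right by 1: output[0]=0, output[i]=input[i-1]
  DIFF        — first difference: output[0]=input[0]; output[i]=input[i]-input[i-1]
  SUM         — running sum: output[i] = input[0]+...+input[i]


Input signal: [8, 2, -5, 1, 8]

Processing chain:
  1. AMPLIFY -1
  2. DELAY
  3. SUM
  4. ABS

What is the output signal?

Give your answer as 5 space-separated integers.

Answer: 0 8 10 5 6

Derivation:
Input: [8, 2, -5, 1, 8]
Stage 1 (AMPLIFY -1): 8*-1=-8, 2*-1=-2, -5*-1=5, 1*-1=-1, 8*-1=-8 -> [-8, -2, 5, -1, -8]
Stage 2 (DELAY): [0, -8, -2, 5, -1] = [0, -8, -2, 5, -1] -> [0, -8, -2, 5, -1]
Stage 3 (SUM): sum[0..0]=0, sum[0..1]=-8, sum[0..2]=-10, sum[0..3]=-5, sum[0..4]=-6 -> [0, -8, -10, -5, -6]
Stage 4 (ABS): |0|=0, |-8|=8, |-10|=10, |-5|=5, |-6|=6 -> [0, 8, 10, 5, 6]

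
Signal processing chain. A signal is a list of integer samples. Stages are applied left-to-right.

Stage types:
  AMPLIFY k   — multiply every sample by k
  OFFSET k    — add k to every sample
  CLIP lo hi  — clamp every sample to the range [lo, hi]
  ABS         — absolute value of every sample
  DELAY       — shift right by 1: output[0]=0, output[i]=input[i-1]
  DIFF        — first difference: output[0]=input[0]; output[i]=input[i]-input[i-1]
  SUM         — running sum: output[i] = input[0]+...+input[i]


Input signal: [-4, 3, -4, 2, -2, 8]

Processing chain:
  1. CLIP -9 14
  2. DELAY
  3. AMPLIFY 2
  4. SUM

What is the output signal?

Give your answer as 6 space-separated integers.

Input: [-4, 3, -4, 2, -2, 8]
Stage 1 (CLIP -9 14): clip(-4,-9,14)=-4, clip(3,-9,14)=3, clip(-4,-9,14)=-4, clip(2,-9,14)=2, clip(-2,-9,14)=-2, clip(8,-9,14)=8 -> [-4, 3, -4, 2, -2, 8]
Stage 2 (DELAY): [0, -4, 3, -4, 2, -2] = [0, -4, 3, -4, 2, -2] -> [0, -4, 3, -4, 2, -2]
Stage 3 (AMPLIFY 2): 0*2=0, -4*2=-8, 3*2=6, -4*2=-8, 2*2=4, -2*2=-4 -> [0, -8, 6, -8, 4, -4]
Stage 4 (SUM): sum[0..0]=0, sum[0..1]=-8, sum[0..2]=-2, sum[0..3]=-10, sum[0..4]=-6, sum[0..5]=-10 -> [0, -8, -2, -10, -6, -10]

Answer: 0 -8 -2 -10 -6 -10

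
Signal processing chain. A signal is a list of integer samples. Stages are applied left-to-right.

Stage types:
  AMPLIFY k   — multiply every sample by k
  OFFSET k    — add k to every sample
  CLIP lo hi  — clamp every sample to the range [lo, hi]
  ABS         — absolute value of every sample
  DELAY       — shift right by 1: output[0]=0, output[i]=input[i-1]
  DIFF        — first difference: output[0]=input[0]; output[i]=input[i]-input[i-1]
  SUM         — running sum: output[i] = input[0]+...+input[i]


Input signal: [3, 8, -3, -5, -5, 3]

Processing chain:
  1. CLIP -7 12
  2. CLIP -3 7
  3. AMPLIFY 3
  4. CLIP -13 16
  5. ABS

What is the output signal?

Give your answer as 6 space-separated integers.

Answer: 9 16 9 9 9 9

Derivation:
Input: [3, 8, -3, -5, -5, 3]
Stage 1 (CLIP -7 12): clip(3,-7,12)=3, clip(8,-7,12)=8, clip(-3,-7,12)=-3, clip(-5,-7,12)=-5, clip(-5,-7,12)=-5, clip(3,-7,12)=3 -> [3, 8, -3, -5, -5, 3]
Stage 2 (CLIP -3 7): clip(3,-3,7)=3, clip(8,-3,7)=7, clip(-3,-3,7)=-3, clip(-5,-3,7)=-3, clip(-5,-3,7)=-3, clip(3,-3,7)=3 -> [3, 7, -3, -3, -3, 3]
Stage 3 (AMPLIFY 3): 3*3=9, 7*3=21, -3*3=-9, -3*3=-9, -3*3=-9, 3*3=9 -> [9, 21, -9, -9, -9, 9]
Stage 4 (CLIP -13 16): clip(9,-13,16)=9, clip(21,-13,16)=16, clip(-9,-13,16)=-9, clip(-9,-13,16)=-9, clip(-9,-13,16)=-9, clip(9,-13,16)=9 -> [9, 16, -9, -9, -9, 9]
Stage 5 (ABS): |9|=9, |16|=16, |-9|=9, |-9|=9, |-9|=9, |9|=9 -> [9, 16, 9, 9, 9, 9]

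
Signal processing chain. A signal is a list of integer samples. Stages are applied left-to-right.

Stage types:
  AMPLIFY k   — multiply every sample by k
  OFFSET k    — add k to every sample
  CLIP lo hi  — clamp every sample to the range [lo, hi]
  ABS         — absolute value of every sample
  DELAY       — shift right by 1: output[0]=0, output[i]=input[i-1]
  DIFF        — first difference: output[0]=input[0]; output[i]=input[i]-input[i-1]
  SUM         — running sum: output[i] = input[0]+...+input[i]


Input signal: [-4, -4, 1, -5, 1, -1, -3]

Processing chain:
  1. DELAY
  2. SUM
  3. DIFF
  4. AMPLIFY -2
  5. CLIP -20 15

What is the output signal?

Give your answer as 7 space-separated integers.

Answer: 0 8 8 -2 10 -2 2

Derivation:
Input: [-4, -4, 1, -5, 1, -1, -3]
Stage 1 (DELAY): [0, -4, -4, 1, -5, 1, -1] = [0, -4, -4, 1, -5, 1, -1] -> [0, -4, -4, 1, -5, 1, -1]
Stage 2 (SUM): sum[0..0]=0, sum[0..1]=-4, sum[0..2]=-8, sum[0..3]=-7, sum[0..4]=-12, sum[0..5]=-11, sum[0..6]=-12 -> [0, -4, -8, -7, -12, -11, -12]
Stage 3 (DIFF): s[0]=0, -4-0=-4, -8--4=-4, -7--8=1, -12--7=-5, -11--12=1, -12--11=-1 -> [0, -4, -4, 1, -5, 1, -1]
Stage 4 (AMPLIFY -2): 0*-2=0, -4*-2=8, -4*-2=8, 1*-2=-2, -5*-2=10, 1*-2=-2, -1*-2=2 -> [0, 8, 8, -2, 10, -2, 2]
Stage 5 (CLIP -20 15): clip(0,-20,15)=0, clip(8,-20,15)=8, clip(8,-20,15)=8, clip(-2,-20,15)=-2, clip(10,-20,15)=10, clip(-2,-20,15)=-2, clip(2,-20,15)=2 -> [0, 8, 8, -2, 10, -2, 2]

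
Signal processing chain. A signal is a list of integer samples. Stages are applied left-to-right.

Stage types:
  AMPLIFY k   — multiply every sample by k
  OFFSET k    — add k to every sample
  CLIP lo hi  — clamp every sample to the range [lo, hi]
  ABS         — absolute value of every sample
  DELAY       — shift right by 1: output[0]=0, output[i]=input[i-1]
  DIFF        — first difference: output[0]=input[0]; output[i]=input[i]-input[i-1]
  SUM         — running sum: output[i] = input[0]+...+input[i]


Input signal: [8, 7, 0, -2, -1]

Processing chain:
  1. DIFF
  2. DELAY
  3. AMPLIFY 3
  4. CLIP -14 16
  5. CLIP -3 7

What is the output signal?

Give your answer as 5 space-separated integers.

Input: [8, 7, 0, -2, -1]
Stage 1 (DIFF): s[0]=8, 7-8=-1, 0-7=-7, -2-0=-2, -1--2=1 -> [8, -1, -7, -2, 1]
Stage 2 (DELAY): [0, 8, -1, -7, -2] = [0, 8, -1, -7, -2] -> [0, 8, -1, -7, -2]
Stage 3 (AMPLIFY 3): 0*3=0, 8*3=24, -1*3=-3, -7*3=-21, -2*3=-6 -> [0, 24, -3, -21, -6]
Stage 4 (CLIP -14 16): clip(0,-14,16)=0, clip(24,-14,16)=16, clip(-3,-14,16)=-3, clip(-21,-14,16)=-14, clip(-6,-14,16)=-6 -> [0, 16, -3, -14, -6]
Stage 5 (CLIP -3 7): clip(0,-3,7)=0, clip(16,-3,7)=7, clip(-3,-3,7)=-3, clip(-14,-3,7)=-3, clip(-6,-3,7)=-3 -> [0, 7, -3, -3, -3]

Answer: 0 7 -3 -3 -3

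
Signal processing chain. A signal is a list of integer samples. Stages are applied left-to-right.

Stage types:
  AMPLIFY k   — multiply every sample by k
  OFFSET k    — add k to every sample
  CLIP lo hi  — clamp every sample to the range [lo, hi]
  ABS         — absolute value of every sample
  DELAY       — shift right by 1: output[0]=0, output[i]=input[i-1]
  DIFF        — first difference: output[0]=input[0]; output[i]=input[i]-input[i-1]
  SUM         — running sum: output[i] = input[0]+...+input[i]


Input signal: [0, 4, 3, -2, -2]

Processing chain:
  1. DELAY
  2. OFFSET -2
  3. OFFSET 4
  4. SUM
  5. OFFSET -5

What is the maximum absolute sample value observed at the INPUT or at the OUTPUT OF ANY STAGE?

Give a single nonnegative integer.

Answer: 15

Derivation:
Input: [0, 4, 3, -2, -2] (max |s|=4)
Stage 1 (DELAY): [0, 0, 4, 3, -2] = [0, 0, 4, 3, -2] -> [0, 0, 4, 3, -2] (max |s|=4)
Stage 2 (OFFSET -2): 0+-2=-2, 0+-2=-2, 4+-2=2, 3+-2=1, -2+-2=-4 -> [-2, -2, 2, 1, -4] (max |s|=4)
Stage 3 (OFFSET 4): -2+4=2, -2+4=2, 2+4=6, 1+4=5, -4+4=0 -> [2, 2, 6, 5, 0] (max |s|=6)
Stage 4 (SUM): sum[0..0]=2, sum[0..1]=4, sum[0..2]=10, sum[0..3]=15, sum[0..4]=15 -> [2, 4, 10, 15, 15] (max |s|=15)
Stage 5 (OFFSET -5): 2+-5=-3, 4+-5=-1, 10+-5=5, 15+-5=10, 15+-5=10 -> [-3, -1, 5, 10, 10] (max |s|=10)
Overall max amplitude: 15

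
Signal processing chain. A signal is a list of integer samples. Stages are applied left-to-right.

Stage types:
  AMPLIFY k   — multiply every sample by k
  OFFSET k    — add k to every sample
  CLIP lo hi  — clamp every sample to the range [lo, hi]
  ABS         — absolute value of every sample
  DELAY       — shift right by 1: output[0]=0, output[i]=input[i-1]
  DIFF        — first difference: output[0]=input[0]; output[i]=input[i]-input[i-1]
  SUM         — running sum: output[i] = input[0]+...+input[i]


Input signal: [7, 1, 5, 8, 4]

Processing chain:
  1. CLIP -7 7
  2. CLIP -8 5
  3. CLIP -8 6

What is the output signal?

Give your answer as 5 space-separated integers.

Input: [7, 1, 5, 8, 4]
Stage 1 (CLIP -7 7): clip(7,-7,7)=7, clip(1,-7,7)=1, clip(5,-7,7)=5, clip(8,-7,7)=7, clip(4,-7,7)=4 -> [7, 1, 5, 7, 4]
Stage 2 (CLIP -8 5): clip(7,-8,5)=5, clip(1,-8,5)=1, clip(5,-8,5)=5, clip(7,-8,5)=5, clip(4,-8,5)=4 -> [5, 1, 5, 5, 4]
Stage 3 (CLIP -8 6): clip(5,-8,6)=5, clip(1,-8,6)=1, clip(5,-8,6)=5, clip(5,-8,6)=5, clip(4,-8,6)=4 -> [5, 1, 5, 5, 4]

Answer: 5 1 5 5 4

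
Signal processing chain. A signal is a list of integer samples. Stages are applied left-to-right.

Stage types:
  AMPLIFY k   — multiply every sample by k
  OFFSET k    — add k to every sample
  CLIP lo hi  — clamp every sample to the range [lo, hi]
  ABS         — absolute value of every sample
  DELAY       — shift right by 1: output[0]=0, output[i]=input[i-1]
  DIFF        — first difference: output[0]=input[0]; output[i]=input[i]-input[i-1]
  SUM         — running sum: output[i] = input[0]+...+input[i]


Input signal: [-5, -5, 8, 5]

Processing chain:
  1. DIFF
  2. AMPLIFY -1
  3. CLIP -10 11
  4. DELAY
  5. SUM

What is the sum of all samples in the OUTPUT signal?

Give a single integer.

Answer: 5

Derivation:
Input: [-5, -5, 8, 5]
Stage 1 (DIFF): s[0]=-5, -5--5=0, 8--5=13, 5-8=-3 -> [-5, 0, 13, -3]
Stage 2 (AMPLIFY -1): -5*-1=5, 0*-1=0, 13*-1=-13, -3*-1=3 -> [5, 0, -13, 3]
Stage 3 (CLIP -10 11): clip(5,-10,11)=5, clip(0,-10,11)=0, clip(-13,-10,11)=-10, clip(3,-10,11)=3 -> [5, 0, -10, 3]
Stage 4 (DELAY): [0, 5, 0, -10] = [0, 5, 0, -10] -> [0, 5, 0, -10]
Stage 5 (SUM): sum[0..0]=0, sum[0..1]=5, sum[0..2]=5, sum[0..3]=-5 -> [0, 5, 5, -5]
Output sum: 5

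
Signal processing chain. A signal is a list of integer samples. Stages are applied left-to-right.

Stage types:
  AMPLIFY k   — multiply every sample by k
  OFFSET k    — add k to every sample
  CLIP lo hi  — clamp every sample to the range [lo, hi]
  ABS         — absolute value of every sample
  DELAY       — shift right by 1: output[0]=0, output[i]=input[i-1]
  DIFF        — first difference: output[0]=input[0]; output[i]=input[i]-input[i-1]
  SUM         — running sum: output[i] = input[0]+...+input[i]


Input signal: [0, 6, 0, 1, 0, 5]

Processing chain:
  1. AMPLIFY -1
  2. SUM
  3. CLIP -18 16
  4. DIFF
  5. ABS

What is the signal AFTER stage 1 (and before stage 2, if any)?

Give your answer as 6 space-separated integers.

Answer: 0 -6 0 -1 0 -5

Derivation:
Input: [0, 6, 0, 1, 0, 5]
Stage 1 (AMPLIFY -1): 0*-1=0, 6*-1=-6, 0*-1=0, 1*-1=-1, 0*-1=0, 5*-1=-5 -> [0, -6, 0, -1, 0, -5]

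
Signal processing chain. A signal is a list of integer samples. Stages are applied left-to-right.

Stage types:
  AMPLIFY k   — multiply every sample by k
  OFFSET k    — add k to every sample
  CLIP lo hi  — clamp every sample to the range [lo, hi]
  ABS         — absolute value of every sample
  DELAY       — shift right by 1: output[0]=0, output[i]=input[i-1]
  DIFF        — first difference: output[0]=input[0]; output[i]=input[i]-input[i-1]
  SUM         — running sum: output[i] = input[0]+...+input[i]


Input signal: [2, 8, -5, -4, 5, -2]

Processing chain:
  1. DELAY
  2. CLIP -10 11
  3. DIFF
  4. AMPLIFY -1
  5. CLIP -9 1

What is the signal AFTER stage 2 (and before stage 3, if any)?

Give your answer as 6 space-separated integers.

Input: [2, 8, -5, -4, 5, -2]
Stage 1 (DELAY): [0, 2, 8, -5, -4, 5] = [0, 2, 8, -5, -4, 5] -> [0, 2, 8, -5, -4, 5]
Stage 2 (CLIP -10 11): clip(0,-10,11)=0, clip(2,-10,11)=2, clip(8,-10,11)=8, clip(-5,-10,11)=-5, clip(-4,-10,11)=-4, clip(5,-10,11)=5 -> [0, 2, 8, -5, -4, 5]

Answer: 0 2 8 -5 -4 5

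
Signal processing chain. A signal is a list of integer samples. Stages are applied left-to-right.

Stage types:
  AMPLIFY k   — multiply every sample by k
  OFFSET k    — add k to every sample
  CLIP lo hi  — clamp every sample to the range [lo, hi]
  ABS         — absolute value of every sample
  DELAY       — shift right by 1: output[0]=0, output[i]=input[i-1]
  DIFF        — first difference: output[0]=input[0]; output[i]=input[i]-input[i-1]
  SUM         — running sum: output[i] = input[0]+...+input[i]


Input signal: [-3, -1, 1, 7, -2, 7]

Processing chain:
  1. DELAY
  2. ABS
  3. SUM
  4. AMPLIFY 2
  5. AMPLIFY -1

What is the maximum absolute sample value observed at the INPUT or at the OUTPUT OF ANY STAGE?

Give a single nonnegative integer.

Answer: 28

Derivation:
Input: [-3, -1, 1, 7, -2, 7] (max |s|=7)
Stage 1 (DELAY): [0, -3, -1, 1, 7, -2] = [0, -3, -1, 1, 7, -2] -> [0, -3, -1, 1, 7, -2] (max |s|=7)
Stage 2 (ABS): |0|=0, |-3|=3, |-1|=1, |1|=1, |7|=7, |-2|=2 -> [0, 3, 1, 1, 7, 2] (max |s|=7)
Stage 3 (SUM): sum[0..0]=0, sum[0..1]=3, sum[0..2]=4, sum[0..3]=5, sum[0..4]=12, sum[0..5]=14 -> [0, 3, 4, 5, 12, 14] (max |s|=14)
Stage 4 (AMPLIFY 2): 0*2=0, 3*2=6, 4*2=8, 5*2=10, 12*2=24, 14*2=28 -> [0, 6, 8, 10, 24, 28] (max |s|=28)
Stage 5 (AMPLIFY -1): 0*-1=0, 6*-1=-6, 8*-1=-8, 10*-1=-10, 24*-1=-24, 28*-1=-28 -> [0, -6, -8, -10, -24, -28] (max |s|=28)
Overall max amplitude: 28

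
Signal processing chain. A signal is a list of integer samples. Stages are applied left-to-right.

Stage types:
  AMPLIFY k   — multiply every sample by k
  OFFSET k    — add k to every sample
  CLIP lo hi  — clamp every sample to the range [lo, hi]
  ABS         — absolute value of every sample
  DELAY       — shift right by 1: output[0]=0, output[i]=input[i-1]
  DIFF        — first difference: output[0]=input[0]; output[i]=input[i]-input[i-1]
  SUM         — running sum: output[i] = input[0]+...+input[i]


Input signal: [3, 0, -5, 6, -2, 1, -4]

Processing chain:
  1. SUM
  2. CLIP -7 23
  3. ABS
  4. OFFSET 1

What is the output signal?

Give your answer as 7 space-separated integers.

Answer: 4 4 3 5 3 4 2

Derivation:
Input: [3, 0, -5, 6, -2, 1, -4]
Stage 1 (SUM): sum[0..0]=3, sum[0..1]=3, sum[0..2]=-2, sum[0..3]=4, sum[0..4]=2, sum[0..5]=3, sum[0..6]=-1 -> [3, 3, -2, 4, 2, 3, -1]
Stage 2 (CLIP -7 23): clip(3,-7,23)=3, clip(3,-7,23)=3, clip(-2,-7,23)=-2, clip(4,-7,23)=4, clip(2,-7,23)=2, clip(3,-7,23)=3, clip(-1,-7,23)=-1 -> [3, 3, -2, 4, 2, 3, -1]
Stage 3 (ABS): |3|=3, |3|=3, |-2|=2, |4|=4, |2|=2, |3|=3, |-1|=1 -> [3, 3, 2, 4, 2, 3, 1]
Stage 4 (OFFSET 1): 3+1=4, 3+1=4, 2+1=3, 4+1=5, 2+1=3, 3+1=4, 1+1=2 -> [4, 4, 3, 5, 3, 4, 2]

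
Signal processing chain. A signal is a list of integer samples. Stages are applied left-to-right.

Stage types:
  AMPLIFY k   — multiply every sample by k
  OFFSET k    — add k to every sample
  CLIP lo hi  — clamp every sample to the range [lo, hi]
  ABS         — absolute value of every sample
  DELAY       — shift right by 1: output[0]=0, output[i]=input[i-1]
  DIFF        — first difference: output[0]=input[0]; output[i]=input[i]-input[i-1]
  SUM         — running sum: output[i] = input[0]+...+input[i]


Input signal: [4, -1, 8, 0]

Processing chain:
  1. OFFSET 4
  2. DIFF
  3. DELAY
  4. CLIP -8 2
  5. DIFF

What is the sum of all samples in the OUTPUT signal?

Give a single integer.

Answer: 2

Derivation:
Input: [4, -1, 8, 0]
Stage 1 (OFFSET 4): 4+4=8, -1+4=3, 8+4=12, 0+4=4 -> [8, 3, 12, 4]
Stage 2 (DIFF): s[0]=8, 3-8=-5, 12-3=9, 4-12=-8 -> [8, -5, 9, -8]
Stage 3 (DELAY): [0, 8, -5, 9] = [0, 8, -5, 9] -> [0, 8, -5, 9]
Stage 4 (CLIP -8 2): clip(0,-8,2)=0, clip(8,-8,2)=2, clip(-5,-8,2)=-5, clip(9,-8,2)=2 -> [0, 2, -5, 2]
Stage 5 (DIFF): s[0]=0, 2-0=2, -5-2=-7, 2--5=7 -> [0, 2, -7, 7]
Output sum: 2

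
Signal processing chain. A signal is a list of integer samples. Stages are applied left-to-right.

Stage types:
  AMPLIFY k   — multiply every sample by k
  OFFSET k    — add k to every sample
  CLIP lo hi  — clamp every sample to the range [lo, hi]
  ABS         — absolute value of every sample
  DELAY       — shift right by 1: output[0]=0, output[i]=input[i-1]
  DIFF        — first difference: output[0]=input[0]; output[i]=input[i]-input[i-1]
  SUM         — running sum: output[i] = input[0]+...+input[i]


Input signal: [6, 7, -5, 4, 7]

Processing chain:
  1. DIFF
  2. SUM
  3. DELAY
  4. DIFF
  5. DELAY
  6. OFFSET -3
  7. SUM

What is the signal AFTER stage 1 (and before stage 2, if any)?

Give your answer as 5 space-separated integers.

Input: [6, 7, -5, 4, 7]
Stage 1 (DIFF): s[0]=6, 7-6=1, -5-7=-12, 4--5=9, 7-4=3 -> [6, 1, -12, 9, 3]

Answer: 6 1 -12 9 3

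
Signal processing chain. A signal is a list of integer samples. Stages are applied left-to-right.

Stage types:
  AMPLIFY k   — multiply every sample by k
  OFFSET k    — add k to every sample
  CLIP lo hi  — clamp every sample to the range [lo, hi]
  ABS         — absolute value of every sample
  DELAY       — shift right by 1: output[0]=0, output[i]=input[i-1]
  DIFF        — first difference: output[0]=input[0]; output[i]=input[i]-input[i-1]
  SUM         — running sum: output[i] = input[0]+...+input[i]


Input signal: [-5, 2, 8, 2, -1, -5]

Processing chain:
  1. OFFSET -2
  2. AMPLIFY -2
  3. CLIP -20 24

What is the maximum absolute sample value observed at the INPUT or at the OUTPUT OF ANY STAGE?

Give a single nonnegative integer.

Answer: 14

Derivation:
Input: [-5, 2, 8, 2, -1, -5] (max |s|=8)
Stage 1 (OFFSET -2): -5+-2=-7, 2+-2=0, 8+-2=6, 2+-2=0, -1+-2=-3, -5+-2=-7 -> [-7, 0, 6, 0, -3, -7] (max |s|=7)
Stage 2 (AMPLIFY -2): -7*-2=14, 0*-2=0, 6*-2=-12, 0*-2=0, -3*-2=6, -7*-2=14 -> [14, 0, -12, 0, 6, 14] (max |s|=14)
Stage 3 (CLIP -20 24): clip(14,-20,24)=14, clip(0,-20,24)=0, clip(-12,-20,24)=-12, clip(0,-20,24)=0, clip(6,-20,24)=6, clip(14,-20,24)=14 -> [14, 0, -12, 0, 6, 14] (max |s|=14)
Overall max amplitude: 14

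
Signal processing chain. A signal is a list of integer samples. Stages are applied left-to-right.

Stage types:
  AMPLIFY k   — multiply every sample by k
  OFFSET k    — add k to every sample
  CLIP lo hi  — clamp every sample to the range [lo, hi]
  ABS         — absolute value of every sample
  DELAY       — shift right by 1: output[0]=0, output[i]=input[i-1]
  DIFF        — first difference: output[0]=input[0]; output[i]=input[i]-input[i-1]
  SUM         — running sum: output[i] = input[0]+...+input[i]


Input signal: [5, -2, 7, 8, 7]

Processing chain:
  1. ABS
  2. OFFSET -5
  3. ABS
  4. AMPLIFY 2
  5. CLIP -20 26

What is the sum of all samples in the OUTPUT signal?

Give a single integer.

Answer: 20

Derivation:
Input: [5, -2, 7, 8, 7]
Stage 1 (ABS): |5|=5, |-2|=2, |7|=7, |8|=8, |7|=7 -> [5, 2, 7, 8, 7]
Stage 2 (OFFSET -5): 5+-5=0, 2+-5=-3, 7+-5=2, 8+-5=3, 7+-5=2 -> [0, -3, 2, 3, 2]
Stage 3 (ABS): |0|=0, |-3|=3, |2|=2, |3|=3, |2|=2 -> [0, 3, 2, 3, 2]
Stage 4 (AMPLIFY 2): 0*2=0, 3*2=6, 2*2=4, 3*2=6, 2*2=4 -> [0, 6, 4, 6, 4]
Stage 5 (CLIP -20 26): clip(0,-20,26)=0, clip(6,-20,26)=6, clip(4,-20,26)=4, clip(6,-20,26)=6, clip(4,-20,26)=4 -> [0, 6, 4, 6, 4]
Output sum: 20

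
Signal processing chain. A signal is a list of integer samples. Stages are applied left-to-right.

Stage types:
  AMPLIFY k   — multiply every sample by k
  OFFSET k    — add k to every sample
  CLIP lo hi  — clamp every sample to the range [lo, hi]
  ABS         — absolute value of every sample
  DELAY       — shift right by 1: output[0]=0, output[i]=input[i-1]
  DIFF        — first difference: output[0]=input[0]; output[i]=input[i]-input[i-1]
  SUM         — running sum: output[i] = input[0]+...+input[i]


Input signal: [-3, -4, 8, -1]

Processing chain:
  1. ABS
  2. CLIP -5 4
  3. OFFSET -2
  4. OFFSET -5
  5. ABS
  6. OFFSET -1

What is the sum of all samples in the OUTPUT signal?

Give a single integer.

Answer: 12

Derivation:
Input: [-3, -4, 8, -1]
Stage 1 (ABS): |-3|=3, |-4|=4, |8|=8, |-1|=1 -> [3, 4, 8, 1]
Stage 2 (CLIP -5 4): clip(3,-5,4)=3, clip(4,-5,4)=4, clip(8,-5,4)=4, clip(1,-5,4)=1 -> [3, 4, 4, 1]
Stage 3 (OFFSET -2): 3+-2=1, 4+-2=2, 4+-2=2, 1+-2=-1 -> [1, 2, 2, -1]
Stage 4 (OFFSET -5): 1+-5=-4, 2+-5=-3, 2+-5=-3, -1+-5=-6 -> [-4, -3, -3, -6]
Stage 5 (ABS): |-4|=4, |-3|=3, |-3|=3, |-6|=6 -> [4, 3, 3, 6]
Stage 6 (OFFSET -1): 4+-1=3, 3+-1=2, 3+-1=2, 6+-1=5 -> [3, 2, 2, 5]
Output sum: 12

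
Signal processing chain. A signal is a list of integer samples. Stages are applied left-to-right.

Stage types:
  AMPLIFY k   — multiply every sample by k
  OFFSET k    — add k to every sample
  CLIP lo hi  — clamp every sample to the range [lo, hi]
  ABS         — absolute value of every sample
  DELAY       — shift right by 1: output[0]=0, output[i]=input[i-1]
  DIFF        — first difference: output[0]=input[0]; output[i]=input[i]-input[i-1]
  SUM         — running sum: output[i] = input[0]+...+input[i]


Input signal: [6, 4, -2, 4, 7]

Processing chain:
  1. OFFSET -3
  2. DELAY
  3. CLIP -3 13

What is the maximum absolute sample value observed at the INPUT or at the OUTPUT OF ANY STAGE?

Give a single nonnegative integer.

Input: [6, 4, -2, 4, 7] (max |s|=7)
Stage 1 (OFFSET -3): 6+-3=3, 4+-3=1, -2+-3=-5, 4+-3=1, 7+-3=4 -> [3, 1, -5, 1, 4] (max |s|=5)
Stage 2 (DELAY): [0, 3, 1, -5, 1] = [0, 3, 1, -5, 1] -> [0, 3, 1, -5, 1] (max |s|=5)
Stage 3 (CLIP -3 13): clip(0,-3,13)=0, clip(3,-3,13)=3, clip(1,-3,13)=1, clip(-5,-3,13)=-3, clip(1,-3,13)=1 -> [0, 3, 1, -3, 1] (max |s|=3)
Overall max amplitude: 7

Answer: 7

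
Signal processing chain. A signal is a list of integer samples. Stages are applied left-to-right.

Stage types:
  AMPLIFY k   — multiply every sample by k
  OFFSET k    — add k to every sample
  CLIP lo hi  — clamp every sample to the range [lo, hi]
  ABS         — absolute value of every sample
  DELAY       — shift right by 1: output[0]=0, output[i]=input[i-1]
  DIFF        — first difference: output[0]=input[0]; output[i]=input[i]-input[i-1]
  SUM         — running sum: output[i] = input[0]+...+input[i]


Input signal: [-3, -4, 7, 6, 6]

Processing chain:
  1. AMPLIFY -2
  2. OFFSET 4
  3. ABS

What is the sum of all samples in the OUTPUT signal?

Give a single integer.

Answer: 48

Derivation:
Input: [-3, -4, 7, 6, 6]
Stage 1 (AMPLIFY -2): -3*-2=6, -4*-2=8, 7*-2=-14, 6*-2=-12, 6*-2=-12 -> [6, 8, -14, -12, -12]
Stage 2 (OFFSET 4): 6+4=10, 8+4=12, -14+4=-10, -12+4=-8, -12+4=-8 -> [10, 12, -10, -8, -8]
Stage 3 (ABS): |10|=10, |12|=12, |-10|=10, |-8|=8, |-8|=8 -> [10, 12, 10, 8, 8]
Output sum: 48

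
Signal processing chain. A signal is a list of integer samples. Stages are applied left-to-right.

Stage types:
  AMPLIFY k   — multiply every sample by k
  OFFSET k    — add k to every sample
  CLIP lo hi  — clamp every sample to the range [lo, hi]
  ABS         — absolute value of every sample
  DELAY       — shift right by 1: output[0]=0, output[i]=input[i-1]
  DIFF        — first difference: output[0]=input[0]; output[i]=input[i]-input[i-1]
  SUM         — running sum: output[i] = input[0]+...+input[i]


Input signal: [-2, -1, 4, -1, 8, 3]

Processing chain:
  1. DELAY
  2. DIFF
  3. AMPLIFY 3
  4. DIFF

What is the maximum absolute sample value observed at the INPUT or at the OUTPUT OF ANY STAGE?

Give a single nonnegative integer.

Answer: 42

Derivation:
Input: [-2, -1, 4, -1, 8, 3] (max |s|=8)
Stage 1 (DELAY): [0, -2, -1, 4, -1, 8] = [0, -2, -1, 4, -1, 8] -> [0, -2, -1, 4, -1, 8] (max |s|=8)
Stage 2 (DIFF): s[0]=0, -2-0=-2, -1--2=1, 4--1=5, -1-4=-5, 8--1=9 -> [0, -2, 1, 5, -5, 9] (max |s|=9)
Stage 3 (AMPLIFY 3): 0*3=0, -2*3=-6, 1*3=3, 5*3=15, -5*3=-15, 9*3=27 -> [0, -6, 3, 15, -15, 27] (max |s|=27)
Stage 4 (DIFF): s[0]=0, -6-0=-6, 3--6=9, 15-3=12, -15-15=-30, 27--15=42 -> [0, -6, 9, 12, -30, 42] (max |s|=42)
Overall max amplitude: 42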